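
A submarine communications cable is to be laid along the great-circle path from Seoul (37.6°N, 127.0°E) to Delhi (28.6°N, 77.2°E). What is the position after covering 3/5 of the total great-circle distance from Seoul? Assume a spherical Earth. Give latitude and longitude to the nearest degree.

≈ (35°N, 96°E)

Convert each endpoint to a unit vector on the sphere (x = cos φ cos λ, y = cos φ sin λ, z = sin φ).
The central angle between the endpoints is δ = arccos(p₁·p₂) ≈ 0.736 rad (42.2°).
Interpolate at f = 3/5 with slerp weights a = sin((1−f)δ)/sin δ ≈ 0.432, b = sin(fδ)/sin δ ≈ 0.637.
p = a·p₁ + b·p₂ ≈ (-0.082, 0.819, 0.568); φ = arcsin(p_z) ≈ 34.64°, λ = atan2(p_y, p_x) ≈ 95.74°.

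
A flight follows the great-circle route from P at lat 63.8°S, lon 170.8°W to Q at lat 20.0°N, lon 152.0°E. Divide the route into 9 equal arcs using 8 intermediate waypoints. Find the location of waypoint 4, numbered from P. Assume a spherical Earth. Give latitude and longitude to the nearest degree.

≈ lat 28°S, lon 165°E

The haversine formula gives a central angle δ ≈ 1.547 rad (88.6°) between the endpoints.
Interpolate at f = 4/9 with slerp weights a = sin((1−f)δ)/sin δ ≈ 0.758, b = sin(fδ)/sin δ ≈ 0.635.
p = a·p₁ + b·p₂ ≈ (-0.857, 0.227, -0.463); φ = arcsin(p_z) ≈ -27.57°, λ = atan2(p_y, p_x) ≈ 165.19°.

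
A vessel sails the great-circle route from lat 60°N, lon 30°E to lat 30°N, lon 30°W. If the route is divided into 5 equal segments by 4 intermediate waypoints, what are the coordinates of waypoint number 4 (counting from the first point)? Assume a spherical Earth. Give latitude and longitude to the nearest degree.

The haversine formula gives a central angle δ ≈ 0.864 rad (49.5°) between the endpoints.
Interpolate at f = 4/5 with slerp weights a = sin((1−f)δ)/sin δ ≈ 0.226, b = sin(fδ)/sin δ ≈ 0.838.
p = a·p₁ + b·p₂ ≈ (0.727, -0.306, 0.615); φ = arcsin(p_z) ≈ 37.95°, λ = atan2(p_y, p_x) ≈ -22.87°.

≈ lat 38°N, lon 23°W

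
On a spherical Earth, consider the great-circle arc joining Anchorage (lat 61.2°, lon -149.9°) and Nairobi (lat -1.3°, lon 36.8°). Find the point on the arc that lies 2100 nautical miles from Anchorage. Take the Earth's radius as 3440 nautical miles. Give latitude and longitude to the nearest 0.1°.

≈ lat 82.6°, lon 66.9°

Convert each endpoint to a unit vector on the sphere (x = cos φ cos λ, y = cos φ sin λ, z = sin φ).
The central angle between the endpoints is δ = arccos(p₁·p₂) ≈ 2.092 rad (119.9°). The total great-circle distance is δ·R ≈ 2.092 × 3440 ≈ 7198 nmi, so the target fraction is f = 2100/7198 ≈ 0.292.
Interpolate at f ≈ 0.292 with slerp weights a = sin((1−f)δ)/sin δ ≈ 1.149, b = sin(fδ)/sin δ ≈ 0.661.
p = a·p₁ + b·p₂ ≈ (0.050, 0.118, 0.992); φ = arcsin(p_z) ≈ 82.61°, λ = atan2(p_y, p_x) ≈ 66.91°.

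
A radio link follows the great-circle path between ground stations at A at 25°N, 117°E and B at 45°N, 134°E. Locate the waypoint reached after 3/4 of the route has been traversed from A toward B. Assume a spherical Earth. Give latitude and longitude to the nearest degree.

≈ 40°N, 129°E

From cos δ = sin φ₁ sin φ₂ + cos φ₁ cos φ₂ cos Δλ, the central angle is δ ≈ 0.423 rad (24.3°).
Interpolate at f = 3/4 with slerp weights a = sin((1−f)δ)/sin δ ≈ 0.257, b = sin(fδ)/sin δ ≈ 0.760.
p = a·p₁ + b·p₂ ≈ (-0.479, 0.594, 0.646); φ = arcsin(p_z) ≈ 40.24°, λ = atan2(p_y, p_x) ≈ 128.88°.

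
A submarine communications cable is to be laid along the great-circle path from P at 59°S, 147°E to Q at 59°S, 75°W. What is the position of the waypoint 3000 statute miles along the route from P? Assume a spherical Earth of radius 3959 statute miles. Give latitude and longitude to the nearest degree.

≈ 71°S, 93°W

From cos δ = sin φ₁ sin φ₂ + cos φ₁ cos φ₂ cos Δλ, the central angle is δ ≈ 1.003 rad (57.5°). The total great-circle distance is δ·R ≈ 1.003 × 3959 ≈ 3972 mi, so the target fraction is f = 3000/3972 ≈ 0.755.
Interpolate at f ≈ 0.755 with slerp weights a = sin((1−f)δ)/sin δ ≈ 0.288, b = sin(fδ)/sin δ ≈ 0.815.
p = a·p₁ + b·p₂ ≈ (-0.016, -0.325, -0.946); φ = arcsin(p_z) ≈ -71.03°, λ = atan2(p_y, p_x) ≈ -92.79°.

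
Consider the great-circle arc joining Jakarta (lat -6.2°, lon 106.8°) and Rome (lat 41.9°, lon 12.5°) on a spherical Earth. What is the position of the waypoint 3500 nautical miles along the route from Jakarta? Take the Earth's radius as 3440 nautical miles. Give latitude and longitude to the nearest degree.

The haversine formula gives a central angle δ ≈ 1.699 rad (97.3°) between the endpoints. The total great-circle distance is δ·R ≈ 1.699 × 3440 ≈ 5844 nmi, so the target fraction is f = 3500/5844 ≈ 0.599.
Interpolate at f ≈ 0.599 with slerp weights a = sin((1−f)δ)/sin δ ≈ 0.635, b = sin(fδ)/sin δ ≈ 0.858.
p = a·p₁ + b·p₂ ≈ (0.441, 0.743, 0.504); φ = arcsin(p_z) ≈ 30.28°, λ = atan2(p_y, p_x) ≈ 59.30°.

≈ lat 30°, lon 59°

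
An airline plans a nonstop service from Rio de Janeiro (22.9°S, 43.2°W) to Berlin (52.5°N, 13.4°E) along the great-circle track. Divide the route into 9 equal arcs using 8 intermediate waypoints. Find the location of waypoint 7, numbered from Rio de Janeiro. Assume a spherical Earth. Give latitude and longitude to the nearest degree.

≈ (38°N, 6°W)

Write both endpoints as unit vectors p₁, p₂ with components (cos φ cos λ, cos φ sin λ, sin φ).
The central angle between the endpoints is δ = arccos(p₁·p₂) ≈ 1.571 rad (90.0°).
Interpolate at f = 7/9 with slerp weights a = sin((1−f)δ)/sin δ ≈ 0.342, b = sin(fδ)/sin δ ≈ 0.940.
p = a·p₁ + b·p₂ ≈ (0.786, -0.083, 0.612); φ = arcsin(p_z) ≈ 37.76°, λ = atan2(p_y, p_x) ≈ -6.03°.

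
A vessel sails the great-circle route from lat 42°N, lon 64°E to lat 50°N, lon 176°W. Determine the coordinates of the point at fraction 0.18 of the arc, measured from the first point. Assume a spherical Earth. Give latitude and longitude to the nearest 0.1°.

≈ lat 52.3°N, lon 76.6°E

Convert each endpoint to a unit vector on the sphere (x = cos φ cos λ, y = cos φ sin λ, z = sin φ).
The central angle between the endpoints is δ = arccos(p₁·p₂) ≈ 1.294 rad (74.1°).
Interpolate at f = 0.18 with slerp weights a = sin((1−f)δ)/sin δ ≈ 0.907, b = sin(fδ)/sin δ ≈ 0.240.
p = a·p₁ + b·p₂ ≈ (0.142, 0.595, 0.791); φ = arcsin(p_z) ≈ 52.27°, λ = atan2(p_y, p_x) ≈ 76.61°.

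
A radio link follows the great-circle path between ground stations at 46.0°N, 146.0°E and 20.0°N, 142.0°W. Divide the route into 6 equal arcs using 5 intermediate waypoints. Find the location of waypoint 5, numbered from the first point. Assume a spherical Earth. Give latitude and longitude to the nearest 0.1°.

The haversine formula gives a central angle δ ≈ 1.107 rad (63.4°) between the endpoints.
Interpolate at f = 5/6 with slerp weights a = sin((1−f)δ)/sin δ ≈ 0.205, b = sin(fδ)/sin δ ≈ 0.891.
p = a·p₁ + b·p₂ ≈ (-0.778, -0.436, 0.452); φ = arcsin(p_z) ≈ 26.89°, λ = atan2(p_y, p_x) ≈ -150.74°.

≈ 26.9°N, 150.7°W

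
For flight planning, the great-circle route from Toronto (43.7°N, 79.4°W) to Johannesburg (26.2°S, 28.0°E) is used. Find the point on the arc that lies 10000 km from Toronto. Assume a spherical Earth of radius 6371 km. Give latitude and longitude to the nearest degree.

≈ 6°S, 4°E

Write both endpoints as unit vectors p₁, p₂ with components (cos φ cos λ, cos φ sin λ, sin φ).
The central angle between the endpoints is δ = arccos(p₁·p₂) ≈ 2.093 rad (119.9°). The total great-circle distance is δ·R ≈ 2.093 × 6371 ≈ 13336 km, so the target fraction is f = 10000/13336 ≈ 0.750.
Interpolate at f ≈ 0.750 with slerp weights a = sin((1−f)δ)/sin δ ≈ 0.577, b = sin(fδ)/sin δ ≈ 1.154.
p = a·p₁ + b·p₂ ≈ (0.991, 0.076, -0.111); φ = arcsin(p_z) ≈ -6.36°, λ = atan2(p_y, p_x) ≈ 4.39°.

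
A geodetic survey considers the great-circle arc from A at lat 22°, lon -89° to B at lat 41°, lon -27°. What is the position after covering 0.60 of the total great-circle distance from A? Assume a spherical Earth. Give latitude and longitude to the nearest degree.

≈ lat 37°, lon -55°

Write both endpoints as unit vectors p₁, p₂ with components (cos φ cos λ, cos φ sin λ, sin φ).
The central angle between the endpoints is δ = arccos(p₁·p₂) ≈ 0.959 rad (55.0°).
Interpolate at f = 0.60 with slerp weights a = sin((1−f)δ)/sin δ ≈ 0.457, b = sin(fδ)/sin δ ≈ 0.665.
p = a·p₁ + b·p₂ ≈ (0.454, -0.652, 0.607); φ = arcsin(p_z) ≈ 37.40°, λ = atan2(p_y, p_x) ≈ -55.11°.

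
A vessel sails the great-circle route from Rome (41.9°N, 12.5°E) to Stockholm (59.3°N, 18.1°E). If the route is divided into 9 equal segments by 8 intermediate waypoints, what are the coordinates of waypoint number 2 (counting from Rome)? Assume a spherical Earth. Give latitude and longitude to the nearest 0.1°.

Convert each endpoint to a unit vector on the sphere (x = cos φ cos λ, y = cos φ sin λ, z = sin φ).
The central angle between the endpoints is δ = arccos(p₁·p₂) ≈ 0.310 rad (17.7°).
Interpolate at f = 2/9 with slerp weights a = sin((1−f)δ)/sin δ ≈ 0.783, b = sin(fδ)/sin δ ≈ 0.226.
p = a·p₁ + b·p₂ ≈ (0.678, 0.162, 0.717); φ = arcsin(p_z) ≈ 45.79°, λ = atan2(p_y, p_x) ≈ 13.42°.

≈ (45.8°N, 13.4°E)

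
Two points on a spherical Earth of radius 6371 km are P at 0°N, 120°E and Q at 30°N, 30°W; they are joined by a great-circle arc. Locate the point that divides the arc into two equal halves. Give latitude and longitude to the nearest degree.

≈ 45°N, 60°E

The haversine formula gives a central angle δ ≈ 2.419 rad (138.6°) between the endpoints.
Interpolate at f = 1/2 with slerp weights a = sin((1−f)δ)/sin δ ≈ 1.414, b = sin(fδ)/sin δ ≈ 1.414.
p = a·p₁ + b·p₂ ≈ (0.354, 0.612, 0.707); φ = arcsin(p_z) ≈ 45.00°, λ = atan2(p_y, p_x) ≈ 60.00°.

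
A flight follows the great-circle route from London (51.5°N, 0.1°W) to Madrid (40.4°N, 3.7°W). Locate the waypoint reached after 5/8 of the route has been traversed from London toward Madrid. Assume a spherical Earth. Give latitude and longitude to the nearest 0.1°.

Convert each endpoint to a unit vector on the sphere (x = cos φ cos λ, y = cos φ sin λ, z = sin φ).
The central angle between the endpoints is δ = arccos(p₁·p₂) ≈ 0.199 rad (11.4°).
Interpolate at f = 5/8 with slerp weights a = sin((1−f)δ)/sin δ ≈ 0.377, b = sin(fδ)/sin δ ≈ 0.628.
p = a·p₁ + b·p₂ ≈ (0.712, -0.031, 0.702); φ = arcsin(p_z) ≈ 44.58°, λ = atan2(p_y, p_x) ≈ -2.51°.

≈ 44.6°N, 2.5°W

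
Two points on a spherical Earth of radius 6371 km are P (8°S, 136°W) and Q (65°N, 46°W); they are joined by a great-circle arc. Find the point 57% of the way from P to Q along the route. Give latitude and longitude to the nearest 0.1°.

≈ (41.2°N, 108.2°W)

From cos δ = sin φ₁ sin φ₂ + cos φ₁ cos φ₂ cos Δλ, the central angle is δ ≈ 1.697 rad (97.2°).
Interpolate at f = 0.57 with slerp weights a = sin((1−f)δ)/sin δ ≈ 0.672, b = sin(fδ)/sin δ ≈ 0.830.
p = a·p₁ + b·p₂ ≈ (-0.235, -0.715, 0.659); φ = arcsin(p_z) ≈ 41.21°, λ = atan2(p_y, p_x) ≈ -108.21°.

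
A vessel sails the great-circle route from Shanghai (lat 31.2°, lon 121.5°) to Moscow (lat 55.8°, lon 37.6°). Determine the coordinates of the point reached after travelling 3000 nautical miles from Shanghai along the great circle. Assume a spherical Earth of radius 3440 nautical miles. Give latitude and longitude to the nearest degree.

≈ lat 57°, lon 58°

Convert each endpoint to a unit vector on the sphere (x = cos φ cos λ, y = cos φ sin λ, z = sin φ).
The central angle between the endpoints is δ = arccos(p₁·p₂) ≈ 1.071 rad (61.3°). The total great-circle distance is δ·R ≈ 1.071 × 3440 ≈ 3683 nmi, so the target fraction is f = 3000/3683 ≈ 0.815.
Interpolate at f ≈ 0.815 with slerp weights a = sin((1−f)δ)/sin δ ≈ 0.225, b = sin(fδ)/sin δ ≈ 0.873.
p = a·p₁ + b·p₂ ≈ (0.288, 0.463, 0.838); φ = arcsin(p_z) ≈ 56.94°, λ = atan2(p_y, p_x) ≈ 58.12°.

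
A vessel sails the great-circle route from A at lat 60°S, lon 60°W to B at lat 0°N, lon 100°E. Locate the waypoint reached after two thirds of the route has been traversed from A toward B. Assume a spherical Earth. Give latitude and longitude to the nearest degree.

From cos δ = sin φ₁ sin φ₂ + cos φ₁ cos φ₂ cos Δλ, the central angle is δ ≈ 2.060 rad (118.0°).
Interpolate at f = 2/3 with slerp weights a = sin((1−f)δ)/sin δ ≈ 0.718, b = sin(fδ)/sin δ ≈ 1.111.
p = a·p₁ + b·p₂ ≈ (-0.013, 0.783, -0.622); φ = arcsin(p_z) ≈ -38.46°, λ = atan2(p_y, p_x) ≈ 90.98°.

≈ lat 38°S, lon 91°E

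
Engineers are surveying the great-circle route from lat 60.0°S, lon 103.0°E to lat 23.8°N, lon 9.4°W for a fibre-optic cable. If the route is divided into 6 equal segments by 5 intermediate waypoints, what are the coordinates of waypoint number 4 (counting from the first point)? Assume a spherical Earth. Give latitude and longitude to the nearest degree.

Write both endpoints as unit vectors p₁, p₂ with components (cos φ cos λ, cos φ sin λ, sin φ).
The central angle between the endpoints is δ = arccos(p₁·p₂) ≈ 2.122 rad (121.6°).
Interpolate at f = 4/6 with slerp weights a = sin((1−f)δ)/sin δ ≈ 0.763, b = sin(fδ)/sin δ ≈ 1.160.
p = a·p₁ + b·p₂ ≈ (0.961, 0.198, -0.193); φ = arcsin(p_z) ≈ -11.11°, λ = atan2(p_y, p_x) ≈ 11.66°.

≈ lat 11°S, lon 12°E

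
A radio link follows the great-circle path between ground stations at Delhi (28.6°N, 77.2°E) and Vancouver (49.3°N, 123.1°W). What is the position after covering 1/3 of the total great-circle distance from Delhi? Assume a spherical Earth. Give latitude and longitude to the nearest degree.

≈ 60°N, 92°E

The haversine formula gives a central angle δ ≈ 1.746 rad (100.0°) between the endpoints.
Interpolate at f = 1/3 with slerp weights a = sin((1−f)δ)/sin δ ≈ 0.933, b = sin(fδ)/sin δ ≈ 0.558.
p = a·p₁ + b·p₂ ≈ (-0.017, 0.494, 0.870); φ = arcsin(p_z) ≈ 60.41°, λ = atan2(p_y, p_x) ≈ 92.02°.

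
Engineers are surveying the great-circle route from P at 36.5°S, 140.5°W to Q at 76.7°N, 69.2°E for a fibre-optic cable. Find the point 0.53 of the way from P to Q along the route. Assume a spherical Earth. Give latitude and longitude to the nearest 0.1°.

≈ 35.7°N, 152.0°W

Convert each endpoint to a unit vector on the sphere (x = cos φ cos λ, y = cos φ sin λ, z = sin φ).
The central angle between the endpoints is δ = arccos(p₁·p₂) ≈ 2.403 rad (137.7°).
Interpolate at f = 0.53 with slerp weights a = sin((1−f)δ)/sin δ ≈ 1.343, b = sin(fδ)/sin δ ≈ 1.420.
p = a·p₁ + b·p₂ ≈ (-0.717, -0.381, 0.583); φ = arcsin(p_z) ≈ 35.69°, λ = atan2(p_y, p_x) ≈ -152.00°.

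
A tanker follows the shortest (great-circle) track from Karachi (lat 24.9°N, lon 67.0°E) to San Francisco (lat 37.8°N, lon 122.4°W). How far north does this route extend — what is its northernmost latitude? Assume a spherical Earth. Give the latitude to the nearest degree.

The great circle lies in the plane with unit normal n̂ = (p₁ × p₂)/|p₁ × p₂|.
Here n̂_z ≈ +0.131; the vertex latitude is φ_max = arccos|n̂_z| ≈ 82.5°.

≈ 82°N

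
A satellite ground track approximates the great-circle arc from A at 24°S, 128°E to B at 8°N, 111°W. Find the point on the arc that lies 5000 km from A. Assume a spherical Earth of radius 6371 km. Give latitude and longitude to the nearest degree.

Convert each endpoint to a unit vector on the sphere (x = cos φ cos λ, y = cos φ sin λ, z = sin φ).
The central angle between the endpoints is δ = arccos(p₁·p₂) ≈ 2.121 rad (121.5°). The total great-circle distance is δ·R ≈ 2.121 × 6371 ≈ 13510 km, so the target fraction is f = 5000/13510 ≈ 0.370.
Interpolate at f ≈ 0.370 with slerp weights a = sin((1−f)δ)/sin δ ≈ 1.141, b = sin(fδ)/sin δ ≈ 0.829.
p = a·p₁ + b·p₂ ≈ (-0.936, 0.055, -0.349); φ = arcsin(p_z) ≈ -20.40°, λ = atan2(p_y, p_x) ≈ 176.64°.

≈ 20°S, 177°E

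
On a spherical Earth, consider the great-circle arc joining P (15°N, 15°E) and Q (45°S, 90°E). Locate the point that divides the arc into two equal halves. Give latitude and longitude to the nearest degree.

The haversine formula gives a central angle δ ≈ 1.577 rad (90.4°) between the endpoints.
Interpolate at f = 1/2 with slerp weights a = sin((1−f)δ)/sin δ ≈ 0.709, b = sin(fδ)/sin δ ≈ 0.709.
p = a·p₁ + b·p₂ ≈ (0.662, 0.679, -0.318); φ = arcsin(p_z) ≈ -18.54°, λ = atan2(p_y, p_x) ≈ 45.73°.

≈ (19°S, 46°E)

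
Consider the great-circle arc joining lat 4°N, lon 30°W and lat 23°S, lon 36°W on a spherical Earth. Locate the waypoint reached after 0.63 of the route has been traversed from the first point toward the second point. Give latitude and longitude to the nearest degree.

≈ lat 13°S, lon 34°W

Write both endpoints as unit vectors p₁, p₂ with components (cos φ cos λ, cos φ sin λ, sin φ).
The central angle between the endpoints is δ = arccos(p₁·p₂) ≈ 0.482 rad (27.6°).
Interpolate at f = 0.63 with slerp weights a = sin((1−f)δ)/sin δ ≈ 0.383, b = sin(fδ)/sin δ ≈ 0.645.
p = a·p₁ + b·p₂ ≈ (0.811, -0.540, -0.225); φ = arcsin(p_z) ≈ -13.02°, λ = atan2(p_y, p_x) ≈ -33.65°.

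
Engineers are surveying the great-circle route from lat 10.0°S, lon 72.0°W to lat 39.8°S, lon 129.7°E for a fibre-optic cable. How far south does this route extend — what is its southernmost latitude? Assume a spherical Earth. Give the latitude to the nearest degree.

The great circle lies in the plane with unit normal n̂ = (p₁ × p₂)/|p₁ × p₂|.
Here n̂_z ≈ -0.347; the vertex latitude is φ_max = arccos|n̂_z| ≈ 69.7°.
Check via Clairaut: cos φ_max = |cos φ₁| · sin C = cos(10.0°)·sin(159.4°) ≈ 0.347, again giving ≈ 69.7°.

≈ 70°S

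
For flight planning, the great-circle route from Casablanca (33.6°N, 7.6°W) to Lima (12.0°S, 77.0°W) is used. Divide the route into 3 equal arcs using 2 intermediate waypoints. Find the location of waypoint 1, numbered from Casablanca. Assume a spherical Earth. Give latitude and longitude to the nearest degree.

Convert each endpoint to a unit vector on the sphere (x = cos φ cos λ, y = cos φ sin λ, z = sin φ).
The central angle between the endpoints is δ = arccos(p₁·p₂) ≈ 1.398 rad (80.1°).
Interpolate at f = 1/3 with slerp weights a = sin((1−f)δ)/sin δ ≈ 0.815, b = sin(fδ)/sin δ ≈ 0.456.
p = a·p₁ + b·p₂ ≈ (0.773, -0.525, 0.356); φ = arcsin(p_z) ≈ 20.87°, λ = atan2(p_y, p_x) ≈ -34.15°.

≈ 21°N, 34°W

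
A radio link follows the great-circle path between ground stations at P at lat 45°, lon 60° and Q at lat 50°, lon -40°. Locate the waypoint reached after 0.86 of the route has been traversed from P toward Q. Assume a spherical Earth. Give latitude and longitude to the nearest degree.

Convert each endpoint to a unit vector on the sphere (x = cos φ cos λ, y = cos φ sin λ, z = sin φ).
The central angle between the endpoints is δ = arccos(p₁·p₂) ≈ 1.090 rad (62.4°).
Interpolate at f = 0.86 with slerp weights a = sin((1−f)δ)/sin δ ≈ 0.171, b = sin(fδ)/sin δ ≈ 0.909.
p = a·p₁ + b·p₂ ≈ (0.508, -0.271, 0.818); φ = arcsin(p_z) ≈ 54.84°, λ = atan2(p_y, p_x) ≈ -28.03°.

≈ lat 55°, lon -28°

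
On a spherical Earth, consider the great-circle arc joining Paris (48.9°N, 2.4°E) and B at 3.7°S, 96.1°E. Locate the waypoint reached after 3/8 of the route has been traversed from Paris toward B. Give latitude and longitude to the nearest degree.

≈ 38°N, 50°E

Convert each endpoint to a unit vector on the sphere (x = cos φ cos λ, y = cos φ sin λ, z = sin φ).
The central angle between the endpoints is δ = arccos(p₁·p₂) ≈ 1.662 rad (95.2°).
Interpolate at f = 3/8 with slerp weights a = sin((1−f)δ)/sin δ ≈ 0.865, b = sin(fδ)/sin δ ≈ 0.586.
p = a·p₁ + b·p₂ ≈ (0.506, 0.605, 0.614); φ = arcsin(p_z) ≈ 37.90°, λ = atan2(p_y, p_x) ≈ 50.10°.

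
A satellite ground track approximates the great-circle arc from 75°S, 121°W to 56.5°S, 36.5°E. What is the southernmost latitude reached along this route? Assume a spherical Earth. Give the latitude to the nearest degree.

The great circle lies in the plane with unit normal n̂ = (p₁ × p₂)/|p₁ × p₂|.
Here n̂_z ≈ +0.074; the vertex latitude is φ_max = arccos|n̂_z| ≈ 85.8°.
Check via Clairaut: cos φ_max = |cos φ₁| · sin C = cos(75.0°)·sin(163.4°) ≈ 0.074, again giving ≈ 85.8°.

≈ 86°S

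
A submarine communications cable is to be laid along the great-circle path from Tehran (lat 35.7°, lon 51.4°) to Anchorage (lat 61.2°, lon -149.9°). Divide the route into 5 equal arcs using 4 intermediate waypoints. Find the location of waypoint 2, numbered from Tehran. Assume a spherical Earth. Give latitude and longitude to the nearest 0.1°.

Convert each endpoint to a unit vector on the sphere (x = cos φ cos λ, y = cos φ sin λ, z = sin φ).
The central angle between the endpoints is δ = arccos(p₁·p₂) ≈ 1.423 rad (81.6°).
Interpolate at f = 2/5 with slerp weights a = sin((1−f)δ)/sin δ ≈ 0.762, b = sin(fδ)/sin δ ≈ 0.545.
p = a·p₁ + b·p₂ ≈ (0.159, 0.352, 0.922); φ = arcsin(p_z) ≈ 67.27°, λ = atan2(p_y, p_x) ≈ 65.69°.

≈ lat 67.3°, lon 65.7°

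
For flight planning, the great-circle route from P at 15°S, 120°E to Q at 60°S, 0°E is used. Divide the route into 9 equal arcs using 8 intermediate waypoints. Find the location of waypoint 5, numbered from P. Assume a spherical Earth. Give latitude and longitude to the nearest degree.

≈ 57°S, 82°E

Convert each endpoint to a unit vector on the sphere (x = cos φ cos λ, y = cos φ sin λ, z = sin φ).
The central angle between the endpoints is δ = arccos(p₁·p₂) ≈ 1.588 rad (91.0°).
Interpolate at f = 5/9 with slerp weights a = sin((1−f)δ)/sin δ ≈ 0.649, b = sin(fδ)/sin δ ≈ 0.772.
p = a·p₁ + b·p₂ ≈ (0.073, 0.543, -0.837); φ = arcsin(p_z) ≈ -56.80°, λ = atan2(p_y, p_x) ≈ 82.36°.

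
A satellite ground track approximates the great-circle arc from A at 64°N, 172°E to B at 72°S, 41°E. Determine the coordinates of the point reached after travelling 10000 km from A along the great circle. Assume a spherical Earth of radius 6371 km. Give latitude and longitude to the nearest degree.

From cos δ = sin φ₁ sin φ₂ + cos φ₁ cos φ₂ cos Δλ, the central angle is δ ≈ 2.804 rad (160.7°). The total great-circle distance is δ·R ≈ 2.804 × 6371 ≈ 17867 km, so the target fraction is f = 10000/17867 ≈ 0.560.
Interpolate at f ≈ 0.560 with slerp weights a = sin((1−f)δ)/sin δ ≈ 2.853, b = sin(fδ)/sin δ ≈ 3.022.
p = a·p₁ + b·p₂ ≈ (-0.534, 0.787, -0.310); φ = arcsin(p_z) ≈ -18.05°, λ = atan2(p_y, p_x) ≈ 124.15°.

≈ 18°S, 124°E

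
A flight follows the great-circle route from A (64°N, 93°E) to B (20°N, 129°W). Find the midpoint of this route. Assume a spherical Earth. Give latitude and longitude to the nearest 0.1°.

From cos δ = sin φ₁ sin φ₂ + cos φ₁ cos φ₂ cos Δλ, the central angle is δ ≈ 1.570 rad (89.9°).
Interpolate at f = 1/2 with slerp weights a = sin((1−f)δ)/sin δ ≈ 0.707, b = sin(fδ)/sin δ ≈ 0.707.
p = a·p₁ + b·p₂ ≈ (-0.434, -0.207, 0.877); φ = arcsin(p_z) ≈ 61.26°, λ = atan2(p_y, p_x) ≈ -154.54°.

≈ (61.3°N, 154.5°W)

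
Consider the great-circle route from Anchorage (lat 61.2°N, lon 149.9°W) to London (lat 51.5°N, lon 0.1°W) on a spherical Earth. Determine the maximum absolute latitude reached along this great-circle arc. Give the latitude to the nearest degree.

The great circle lies in the plane with unit normal n̂ = (p₁ × p₂)/|p₁ × p₂|.
Here n̂_z ≈ +0.167; the vertex latitude is φ_max = arccos|n̂_z| ≈ 80.4°.

≈ 80°N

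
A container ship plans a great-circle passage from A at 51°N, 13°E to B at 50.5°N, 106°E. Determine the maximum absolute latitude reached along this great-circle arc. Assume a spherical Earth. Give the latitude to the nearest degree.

The great circle lies in the plane with unit normal n̂ = (p₁ × p₂)/|p₁ × p₂|.
Here n̂_z ≈ +0.490; the vertex latitude is φ_max = arccos|n̂_z| ≈ 60.6°.
Check via Clairaut: cos φ_max = |cos φ₁| · sin C = cos(51.0°)·sin(51.2°) ≈ 0.490, again giving ≈ 60.6°.

≈ 61°N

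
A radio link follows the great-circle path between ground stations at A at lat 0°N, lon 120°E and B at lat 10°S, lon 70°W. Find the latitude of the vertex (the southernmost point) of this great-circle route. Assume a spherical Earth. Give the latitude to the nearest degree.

The great circle lies in the plane with unit normal n̂ = (p₁ × p₂)/|p₁ × p₂|.
Here n̂_z ≈ +0.702; the vertex latitude is φ_max = arccos|n̂_z| ≈ 45.4°.
Check via Clairaut: cos φ_max = |cos φ₁| · sin C = cos(0.0°)·sin(135.4°) ≈ 0.702, again giving ≈ 45.4°.

≈ 45°S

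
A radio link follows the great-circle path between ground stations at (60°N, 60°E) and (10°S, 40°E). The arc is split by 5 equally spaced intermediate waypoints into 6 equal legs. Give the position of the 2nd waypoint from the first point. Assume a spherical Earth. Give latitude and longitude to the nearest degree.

Write both endpoints as unit vectors p₁, p₂ with components (cos φ cos λ, cos φ sin λ, sin φ).
The central angle between the endpoints is δ = arccos(p₁·p₂) ≈ 1.253 rad (71.8°).
Interpolate at f = 2/6 with slerp weights a = sin((1−f)δ)/sin δ ≈ 0.781, b = sin(fδ)/sin δ ≈ 0.427.
p = a·p₁ + b·p₂ ≈ (0.517, 0.608, 0.602); φ = arcsin(p_z) ≈ 37.01°, λ = atan2(p_y, p_x) ≈ 49.62°.

≈ (37°N, 50°E)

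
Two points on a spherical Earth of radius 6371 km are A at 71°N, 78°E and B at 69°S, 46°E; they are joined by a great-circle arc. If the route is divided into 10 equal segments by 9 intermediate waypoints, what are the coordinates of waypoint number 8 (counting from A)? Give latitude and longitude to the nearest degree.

≈ 41°S, 56°E

Convert each endpoint to a unit vector on the sphere (x = cos φ cos λ, y = cos φ sin λ, z = sin φ).
The central angle between the endpoints is δ = arccos(p₁·p₂) ≈ 2.472 rad (141.6°).
Interpolate at f = 8/10 with slerp weights a = sin((1−f)δ)/sin δ ≈ 0.764, b = sin(fδ)/sin δ ≈ 1.479.
p = a·p₁ + b·p₂ ≈ (0.420, 0.625, -0.659); φ = arcsin(p_z) ≈ -41.19°, λ = atan2(p_y, p_x) ≈ 56.09°.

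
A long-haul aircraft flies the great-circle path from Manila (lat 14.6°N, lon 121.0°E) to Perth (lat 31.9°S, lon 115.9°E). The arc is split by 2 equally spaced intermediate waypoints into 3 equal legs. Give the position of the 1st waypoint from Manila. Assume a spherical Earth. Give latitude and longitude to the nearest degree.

The haversine formula gives a central angle δ ≈ 0.816 rad (46.8°) between the endpoints.
Interpolate at f = 1/3 with slerp weights a = sin((1−f)δ)/sin δ ≈ 0.711, b = sin(fδ)/sin δ ≈ 0.369.
p = a·p₁ + b·p₂ ≈ (-0.491, 0.871, -0.016); φ = arcsin(p_z) ≈ -0.91°, λ = atan2(p_y, p_x) ≈ 119.40°.

≈ lat 1°S, lon 119°E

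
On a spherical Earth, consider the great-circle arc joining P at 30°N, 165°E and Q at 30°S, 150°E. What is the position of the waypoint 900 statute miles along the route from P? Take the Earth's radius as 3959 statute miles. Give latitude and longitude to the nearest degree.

≈ 17°N, 162°E

Convert each endpoint to a unit vector on the sphere (x = cos φ cos λ, y = cos φ sin λ, z = sin φ).
The central angle between the endpoints is δ = arccos(p₁·p₂) ≈ 1.076 rad (61.7°). The total great-circle distance is δ·R ≈ 1.076 × 3959 ≈ 4262 mi, so the target fraction is f = 900/4262 ≈ 0.211.
Interpolate at f ≈ 0.211 with slerp weights a = sin((1−f)δ)/sin δ ≈ 0.853, b = sin(fδ)/sin δ ≈ 0.256.
p = a·p₁ + b·p₂ ≈ (-0.905, 0.302, 0.298); φ = arcsin(p_z) ≈ 17.36°, λ = atan2(p_y, p_x) ≈ 161.55°.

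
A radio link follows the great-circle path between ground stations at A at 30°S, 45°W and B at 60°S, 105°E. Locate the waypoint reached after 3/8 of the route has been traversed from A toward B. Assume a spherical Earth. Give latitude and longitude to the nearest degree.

The haversine formula gives a central angle δ ≈ 1.513 rad (86.7°) between the endpoints.
Interpolate at f = 3/8 with slerp weights a = sin((1−f)δ)/sin δ ≈ 0.812, b = sin(fδ)/sin δ ≈ 0.538.
p = a·p₁ + b·p₂ ≈ (0.428, -0.237, -0.872); φ = arcsin(p_z) ≈ -60.72°, λ = atan2(p_y, p_x) ≈ -29.03°.

≈ 61°S, 29°W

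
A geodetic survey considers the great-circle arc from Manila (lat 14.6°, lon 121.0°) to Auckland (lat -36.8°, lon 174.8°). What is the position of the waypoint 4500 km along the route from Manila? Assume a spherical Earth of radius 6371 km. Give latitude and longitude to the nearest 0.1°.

≈ lat -15.6°, lon 148.2°

Write both endpoints as unit vectors p₁, p₂ with components (cos φ cos λ, cos φ sin λ, sin φ).
The central angle between the endpoints is δ = arccos(p₁·p₂) ≈ 1.259 rad (72.1°). The total great-circle distance is δ·R ≈ 1.259 × 6371 ≈ 8022 km, so the target fraction is f = 4500/8022 ≈ 0.561.
Interpolate at f ≈ 0.561 with slerp weights a = sin((1−f)δ)/sin δ ≈ 0.552, b = sin(fδ)/sin δ ≈ 0.682.
p = a·p₁ + b·p₂ ≈ (-0.819, 0.507, -0.269); φ = arcsin(p_z) ≈ -15.63°, λ = atan2(p_y, p_x) ≈ 148.23°.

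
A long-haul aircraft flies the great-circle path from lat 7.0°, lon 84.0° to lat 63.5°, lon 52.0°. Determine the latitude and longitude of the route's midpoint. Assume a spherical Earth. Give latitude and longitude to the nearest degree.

≈ lat 36°, lon 74°

Write both endpoints as unit vectors p₁, p₂ with components (cos φ cos λ, cos φ sin λ, sin φ).
The central angle between the endpoints is δ = arccos(p₁·p₂) ≈ 1.065 rad (61.0°).
Interpolate at f = 1/2 with slerp weights a = sin((1−f)δ)/sin δ ≈ 0.580, b = sin(fδ)/sin δ ≈ 0.580.
p = a·p₁ + b·p₂ ≈ (0.220, 0.777, 0.590); φ = arcsin(p_z) ≈ 36.16°, λ = atan2(p_y, p_x) ≈ 74.21°.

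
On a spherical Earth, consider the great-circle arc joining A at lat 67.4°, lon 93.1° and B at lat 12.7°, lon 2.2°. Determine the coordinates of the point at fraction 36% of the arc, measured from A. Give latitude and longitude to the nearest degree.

≈ lat 56°, lon 35°

The haversine formula gives a central angle δ ≈ 1.372 rad (78.6°) between the endpoints.
Interpolate at f = 0.36 with slerp weights a = sin((1−f)δ)/sin δ ≈ 0.785, b = sin(fδ)/sin δ ≈ 0.484.
p = a·p₁ + b·p₂ ≈ (0.455, 0.319, 0.831); φ = arcsin(p_z) ≈ 56.22°, λ = atan2(p_y, p_x) ≈ 35.05°.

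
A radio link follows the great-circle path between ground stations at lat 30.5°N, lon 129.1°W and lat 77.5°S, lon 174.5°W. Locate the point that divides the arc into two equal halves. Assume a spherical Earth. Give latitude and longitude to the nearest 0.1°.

Write both endpoints as unit vectors p₁, p₂ with components (cos φ cos λ, cos φ sin λ, sin φ).
The central angle between the endpoints is δ = arccos(p₁·p₂) ≈ 1.944 rad (111.4°).
Interpolate at f = 1/2 with slerp weights a = sin((1−f)δ)/sin δ ≈ 0.887, b = sin(fδ)/sin δ ≈ 0.887.
p = a·p₁ + b·p₂ ≈ (-0.673, -0.612, -0.416); φ = arcsin(p_z) ≈ -24.57°, λ = atan2(p_y, p_x) ≈ -137.75°.

≈ lat 24.6°S, lon 137.7°W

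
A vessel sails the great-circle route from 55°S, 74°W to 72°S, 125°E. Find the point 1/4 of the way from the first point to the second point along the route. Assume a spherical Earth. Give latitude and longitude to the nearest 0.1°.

≈ 67.9°S, 78.4°W

The haversine formula gives a central angle δ ≈ 0.913 rad (52.3°) between the endpoints.
Interpolate at f = 1/4 with slerp weights a = sin((1−f)δ)/sin δ ≈ 0.799, b = sin(fδ)/sin δ ≈ 0.286.
p = a·p₁ + b·p₂ ≈ (0.076, -0.368, -0.927); φ = arcsin(p_z) ≈ -67.91°, λ = atan2(p_y, p_x) ≈ -78.39°.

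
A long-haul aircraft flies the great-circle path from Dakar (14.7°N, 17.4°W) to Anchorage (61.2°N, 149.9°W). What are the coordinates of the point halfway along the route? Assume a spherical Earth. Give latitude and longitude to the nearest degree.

≈ (57°N, 46°W)

Write both endpoints as unit vectors p₁, p₂ with components (cos φ cos λ, cos φ sin λ, sin φ).
The central angle between the endpoints is δ = arccos(p₁·p₂) ≈ 1.663 rad (95.3°).
Interpolate at f = 1/2 with slerp weights a = sin((1−f)δ)/sin δ ≈ 0.742, b = sin(fδ)/sin δ ≈ 0.742.
p = a·p₁ + b·p₂ ≈ (0.376, -0.394, 0.839); φ = arcsin(p_z) ≈ 57.01°, λ = atan2(p_y, p_x) ≈ -46.36°.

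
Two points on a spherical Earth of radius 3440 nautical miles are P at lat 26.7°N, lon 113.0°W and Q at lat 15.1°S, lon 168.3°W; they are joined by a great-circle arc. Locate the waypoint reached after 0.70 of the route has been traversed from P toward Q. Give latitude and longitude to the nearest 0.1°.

≈ lat 2.2°S, lon 152.3°W

The haversine formula gives a central angle δ ≈ 1.188 rad (68.0°) between the endpoints.
Interpolate at f = 0.70 with slerp weights a = sin((1−f)δ)/sin δ ≈ 0.376, b = sin(fδ)/sin δ ≈ 0.797.
p = a·p₁ + b·p₂ ≈ (-0.884, -0.465, -0.039); φ = arcsin(p_z) ≈ -2.21°, λ = atan2(p_y, p_x) ≈ -152.25°.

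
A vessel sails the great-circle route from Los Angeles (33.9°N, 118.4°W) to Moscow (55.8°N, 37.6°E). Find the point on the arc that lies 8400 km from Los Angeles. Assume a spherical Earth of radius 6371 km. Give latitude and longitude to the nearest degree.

≈ 67°N, 27°E

The haversine formula gives a central angle δ ≈ 1.536 rad (88.0°) between the endpoints. The total great-circle distance is δ·R ≈ 1.536 × 6371 ≈ 9784 km, so the target fraction is f = 8400/9784 ≈ 0.859.
Interpolate at f ≈ 0.859 with slerp weights a = sin((1−f)δ)/sin δ ≈ 0.216, b = sin(fδ)/sin δ ≈ 0.969.
p = a·p₁ + b·p₂ ≈ (0.346, 0.175, 0.922); φ = arcsin(p_z) ≈ 67.17°, λ = atan2(p_y, p_x) ≈ 26.79°.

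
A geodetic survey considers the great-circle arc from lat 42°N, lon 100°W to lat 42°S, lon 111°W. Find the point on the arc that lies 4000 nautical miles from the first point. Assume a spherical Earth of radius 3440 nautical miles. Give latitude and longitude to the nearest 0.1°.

≈ lat 24.2°S, lon 108.2°W

Convert each endpoint to a unit vector on the sphere (x = cos φ cos λ, y = cos φ sin λ, z = sin φ).
The central angle between the endpoints is δ = arccos(p₁·p₂) ≈ 1.476 rad (84.6°). The total great-circle distance is δ·R ≈ 1.476 × 3440 ≈ 5078 nmi, so the target fraction is f = 4000/5078 ≈ 0.788.
Interpolate at f ≈ 0.788 with slerp weights a = sin((1−f)δ)/sin δ ≈ 0.310, b = sin(fδ)/sin δ ≈ 0.922.
p = a·p₁ + b·p₂ ≈ (-0.286, -0.866, -0.410); φ = arcsin(p_z) ≈ -24.19°, λ = atan2(p_y, p_x) ≈ -108.24°.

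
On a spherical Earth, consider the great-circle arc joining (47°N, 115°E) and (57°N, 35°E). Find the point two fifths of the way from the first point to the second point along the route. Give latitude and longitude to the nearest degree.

Convert each endpoint to a unit vector on the sphere (x = cos φ cos λ, y = cos φ sin λ, z = sin φ).
The central angle between the endpoints is δ = arccos(p₁·p₂) ≈ 0.826 rad (47.3°).
Interpolate at f = 2/5 with slerp weights a = sin((1−f)δ)/sin δ ≈ 0.647, b = sin(fδ)/sin δ ≈ 0.441.
p = a·p₁ + b·p₂ ≈ (0.010, 0.538, 0.843); φ = arcsin(p_z) ≈ 57.47°, λ = atan2(p_y, p_x) ≈ 88.89°.

≈ (57°N, 89°E)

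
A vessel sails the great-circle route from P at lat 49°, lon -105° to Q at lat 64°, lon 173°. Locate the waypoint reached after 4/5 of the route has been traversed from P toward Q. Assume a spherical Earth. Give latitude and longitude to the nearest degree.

≈ lat 66°, lon -167°

Convert each endpoint to a unit vector on the sphere (x = cos φ cos λ, y = cos φ sin λ, z = sin φ).
The central angle between the endpoints is δ = arccos(p₁·p₂) ≈ 0.769 rad (44.1°).
Interpolate at f = 4/5 with slerp weights a = sin((1−f)δ)/sin δ ≈ 0.220, b = sin(fδ)/sin δ ≈ 0.830.
p = a·p₁ + b·p₂ ≈ (-0.399, -0.095, 0.912); φ = arcsin(p_z) ≈ 65.81°, λ = atan2(p_y, p_x) ≈ -166.55°.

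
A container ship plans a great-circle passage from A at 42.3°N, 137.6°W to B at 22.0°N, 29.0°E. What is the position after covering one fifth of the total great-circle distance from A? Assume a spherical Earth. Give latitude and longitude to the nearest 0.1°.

≈ 64.1°N, 125.4°W

Convert each endpoint to a unit vector on the sphere (x = cos φ cos λ, y = cos φ sin λ, z = sin φ).
The central angle between the endpoints is δ = arccos(p₁·p₂) ≈ 1.999 rad (114.5°).
Interpolate at f = 1/5 with slerp weights a = sin((1−f)δ)/sin δ ≈ 1.099, b = sin(fδ)/sin δ ≈ 0.428.
p = a·p₁ + b·p₂ ≈ (-0.253, -0.356, 0.900); φ = arcsin(p_z) ≈ 64.11°, λ = atan2(p_y, p_x) ≈ -125.45°.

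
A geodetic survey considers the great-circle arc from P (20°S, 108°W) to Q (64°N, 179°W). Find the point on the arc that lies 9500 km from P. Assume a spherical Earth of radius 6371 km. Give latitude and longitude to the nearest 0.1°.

From cos δ = sin φ₁ sin φ₂ + cos φ₁ cos φ₂ cos Δλ, the central angle is δ ≈ 1.745 rad (100.0°). The total great-circle distance is δ·R ≈ 1.745 × 6371 ≈ 11117 km, so the target fraction is f = 9500/11117 ≈ 0.855.
Interpolate at f ≈ 0.855 with slerp weights a = sin((1−f)δ)/sin δ ≈ 0.255, b = sin(fδ)/sin δ ≈ 1.012.
p = a·p₁ + b·p₂ ≈ (-0.518, -0.236, 0.822); φ = arcsin(p_z) ≈ 55.34°, λ = atan2(p_y, p_x) ≈ -155.53°.

≈ (55.3°N, 155.5°W)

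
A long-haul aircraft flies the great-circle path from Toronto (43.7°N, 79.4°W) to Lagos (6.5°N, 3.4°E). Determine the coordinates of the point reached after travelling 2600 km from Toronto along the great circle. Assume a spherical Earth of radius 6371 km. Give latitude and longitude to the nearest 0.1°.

From cos δ = sin φ₁ sin φ₂ + cos φ₁ cos φ₂ cos Δλ, the central angle is δ ≈ 1.402 rad (80.3°). The total great-circle distance is δ·R ≈ 1.402 × 6371 ≈ 8931 km, so the target fraction is f = 2600/8931 ≈ 0.291.
Interpolate at f ≈ 0.291 with slerp weights a = sin((1−f)δ)/sin δ ≈ 0.850, b = sin(fδ)/sin δ ≈ 0.403.
p = a·p₁ + b·p₂ ≈ (0.512, -0.580, 0.633); φ = arcsin(p_z) ≈ 39.27°, λ = atan2(p_y, p_x) ≈ -48.56°.

≈ 39.3°N, 48.6°W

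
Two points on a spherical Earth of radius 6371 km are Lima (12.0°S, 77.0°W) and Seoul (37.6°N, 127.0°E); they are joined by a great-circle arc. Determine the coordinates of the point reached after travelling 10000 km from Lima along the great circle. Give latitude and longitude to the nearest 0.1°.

The haversine formula gives a central angle δ ≈ 2.559 rad (146.6°) between the endpoints. The total great-circle distance is δ·R ≈ 2.559 × 6371 ≈ 16301 km, so the target fraction is f = 10000/16301 ≈ 0.613.
Interpolate at f ≈ 0.613 with slerp weights a = sin((1−f)δ)/sin δ ≈ 1.518, b = sin(fδ)/sin δ ≈ 1.817.
p = a·p₁ + b·p₂ ≈ (-0.532, -0.297, 0.793); φ = arcsin(p_z) ≈ 52.45°, λ = atan2(p_y, p_x) ≈ -150.83°.

≈ 52.4°N, 150.8°W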